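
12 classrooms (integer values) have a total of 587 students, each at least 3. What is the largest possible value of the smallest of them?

48

The average is 587/12 < 49, so some value is ≤ 48.
Taking 1 copy of 48 and 11 copies of 49 gives exactly 587, so 48 is attained.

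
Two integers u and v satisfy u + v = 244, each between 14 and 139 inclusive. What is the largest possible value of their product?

14884

With u + v fixed, uv peaks when the two are closest together.
Taking u = 122 and v = 122 (both in [14, 139]) gives uv = 14884.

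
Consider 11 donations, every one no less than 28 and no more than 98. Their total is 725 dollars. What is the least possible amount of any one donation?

To make one donation as small as possible, make the other 10 as large as possible.
The other 10 can take up 10 × 98 = 980 ≥ 725 − 28, so one donation can sit at its floor of 28.
Achievable: one at 28 and the other 10 totalling 697, which fits since 10 × 28 ≤ 697 ≤ 10 × 98.

28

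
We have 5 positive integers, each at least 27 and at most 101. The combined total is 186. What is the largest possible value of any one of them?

Maximizing one value means minimizing the remaining 4.
The other 4 contribute at least 4 × 27 = 108, leaving at most 186 − 108 = 78.
Since 78 ≤ 101, this is achievable: one at 78 and 4 at 27.

78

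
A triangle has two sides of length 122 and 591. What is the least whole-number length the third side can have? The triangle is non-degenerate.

470

The third side must exceed |122 − 591| = 469.
The smallest integer above 469 is 470.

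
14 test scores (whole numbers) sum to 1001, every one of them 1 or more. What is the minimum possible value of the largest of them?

72

If every one of the 14 were at most 71, the total would be at most 14 × 71 = 994 < 1001.
Achievable: 7 of them at 72 and 7 at 71 total 1001.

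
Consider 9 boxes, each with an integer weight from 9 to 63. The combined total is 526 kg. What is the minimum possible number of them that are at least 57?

Each value short of 57 is at most 56, costing at least 63 − 56 = 7 against the maximum total of 567.
We can afford to lose at most 567 − 526 = 41, so at most ⌊41/7⌋ = 5 fall short, and at least 4 are ≥ 57.
Exactly 4 works: 4 values at 63 and 5 at 56 total 532; lower one of the high values by 6 (still ≥ 57) to hit 526.

4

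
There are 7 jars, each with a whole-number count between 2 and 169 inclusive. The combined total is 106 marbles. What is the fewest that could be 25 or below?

Each value above 25 is at least 26, contributing at least 26 − 2 = 24 above the floor 2.
The sum exceeds the floor total 14 by 92, so at most ⌊92/24⌋ = 3 exceed 25, and at least 4 are ≤ 25.
Exactly 4 works: 4 values at 2 and 3 at 26 total 86; raise one of the low values by 20 (still ≤ 25) to hit 106.

4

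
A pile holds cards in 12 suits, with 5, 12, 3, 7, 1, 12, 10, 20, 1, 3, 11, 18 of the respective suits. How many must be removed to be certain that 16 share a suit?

In the worst case you take as many as possible of each suit without reaching 16: 5 + 12 + 3 + 7 + 1 + 12 + 10 + 15 + 1 + 3 + 11 + 15 = 95.
The next one must give 16 of some suit, so 95 + 1 = 96.

96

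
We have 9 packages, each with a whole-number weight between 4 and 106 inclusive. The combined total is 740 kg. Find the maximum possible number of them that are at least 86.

Suppose k of them are at least 86. Those contribute at least 86 each and the other 9 − k at least 4 each.
So the total is at least 86k + 4(9 − k) = 36 + 82k. This must be ≤ 740, giving k ≤ 8.
k = 8 is achieved by 8 values at 86 and 1 at 4, total 692; add 48 to one value (staying below 86) to reach 740.

8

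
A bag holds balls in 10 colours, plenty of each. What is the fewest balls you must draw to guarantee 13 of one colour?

121

You could draw 12 of every colour without reaching 13 of any — 120 in all.
One more forces 13 of some colour, so 120 + 1 = 121.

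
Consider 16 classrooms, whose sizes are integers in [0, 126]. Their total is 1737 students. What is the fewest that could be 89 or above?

Suppose at most 16 − j of them reach 89; then j values are ≤ 88 and the rest ≤ 126.
The total is then ≤ 88·j + 126·(16 − j) = 2016 − 38j. For this to be ≥ 1737 we need j ≤ 7, so at least 16 − 7 = 9 must reach 89.
Exactly 9 works: 9 values at 126 and 7 at 88 total 1750; lower one of the high values by 13 (still ≥ 89) to hit 1737.

9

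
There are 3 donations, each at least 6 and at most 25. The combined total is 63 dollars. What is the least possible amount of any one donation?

To make one donation as small as possible, make the other 2 as large as possible.
The other 2 contribute at most 2 × 25 = 50, leaving at least 63 − 50 = 13.
Since 13 ≥ 6, this is achievable: one at 13 and 2 at 25.

13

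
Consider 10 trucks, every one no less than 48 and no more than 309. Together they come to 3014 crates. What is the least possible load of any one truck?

233

To make one truck as small as possible, make the other 9 as large as possible.
The other 9 contribute at most 9 × 309 = 2781, leaving at least 3014 − 2781 = 233.
Since 233 ≥ 48, this is achievable: one at 233 and 9 at 309.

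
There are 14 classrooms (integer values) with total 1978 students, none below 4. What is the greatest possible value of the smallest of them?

The 14 values sum to 1978, so their minimum is at most ⌊1978/14⌋ = 141.
Equality holds with 10 values of 141 and 4 values of 142.

141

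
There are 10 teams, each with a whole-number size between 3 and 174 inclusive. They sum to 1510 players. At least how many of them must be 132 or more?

Suppose at most 10 − j of them reach 132; then j values are ≤ 131 and the rest ≤ 174.
The total is then ≤ 131·j + 174·(10 − j) = 1740 − 43j. For this to be ≥ 1510 we need j ≤ 5, so at least 10 − 5 = 5 must reach 132.
Exactly 5 works: 5 values at 174 and 5 at 131 total 1525; lower one of the high values by 15 (still ≥ 132) to hit 1510.

5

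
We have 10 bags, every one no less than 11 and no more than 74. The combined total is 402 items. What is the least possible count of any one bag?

11

To make one bag as small as possible, make the other 9 as large as possible.
The other 9 can take up 9 × 74 = 666 ≥ 402 − 11, so one bag can sit at its floor of 11.
Achievable: one at 11 and the other 9 totalling 391, which fits since 9 × 11 ≤ 391 ≤ 9 × 74.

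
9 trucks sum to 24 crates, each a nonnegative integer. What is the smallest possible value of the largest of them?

3

Some value must be at least ⌈24/9⌉ = 3, since 9 × 2 = 18 < 24.
Equality holds with 6 values of 3 and 3 values of 2.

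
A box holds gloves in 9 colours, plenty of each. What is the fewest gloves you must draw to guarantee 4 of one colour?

28

You could draw 3 of every colour without reaching 4 of any — 27 in all.
One more forces 4 of some colour, so 27 + 1 = 28.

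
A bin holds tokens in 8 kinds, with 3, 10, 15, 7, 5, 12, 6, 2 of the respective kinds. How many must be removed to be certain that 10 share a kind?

In the worst case you take as many as possible of each kind without reaching 10: 3 + 9 + 9 + 7 + 5 + 9 + 6 + 2 = 50.
The next one must give 10 of some kind, so 50 + 1 = 51.

51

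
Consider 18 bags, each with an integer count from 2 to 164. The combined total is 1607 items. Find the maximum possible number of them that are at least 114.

If k of the values are ≥ 114, the total is ≥ 114k + 2(18 − k).
Setting 114k + 2(18 − k) ≤ 1607 gives 112k ≤ 1571, so k ≤ 14.
k = 14 is achieved by 14 values at 114 and 4 at 2, total 1604; add 3 to one value (staying below 114) to reach 1607.

14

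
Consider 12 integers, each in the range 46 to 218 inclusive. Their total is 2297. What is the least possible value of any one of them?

46

To make one integer as small as possible, make the other 11 as large as possible.
The other 11 can take up 11 × 218 = 2398 ≥ 2297 − 46, so one integer can sit at its floor of 46.
Achievable: one at 46 and the other 11 totalling 2251, which fits since 11 × 46 ≤ 2251 ≤ 11 × 218.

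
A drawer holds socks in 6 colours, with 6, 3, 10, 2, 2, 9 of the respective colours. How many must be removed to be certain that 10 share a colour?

In the worst case you take as many as possible of each colour without reaching 10: 6 + 3 + 9 + 2 + 2 + 9 = 31.
The next one must give 10 of some colour, so 31 + 1 = 32.

32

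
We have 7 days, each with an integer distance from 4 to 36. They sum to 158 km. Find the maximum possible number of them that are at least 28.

Suppose k of them are at least 28. Those contribute at least 28 each and the other 7 − k at least 4 each.
So the total is at least 28k + 4(7 − k) = 28 + 24k. This must be ≤ 158, giving k ≤ 5.
k = 5 is achieved by 5 values at 28 and 2 at 4, total 148; add 10 to one value (staying below 28) to reach 158.

5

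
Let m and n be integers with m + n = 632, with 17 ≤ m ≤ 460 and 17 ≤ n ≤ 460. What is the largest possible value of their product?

99856

mn = m(632 − m) is maximized when m is as near 632/2 as the bounds allow.
Taking m = 316 and n = 316 (both in [17, 460]) gives mn = 99856.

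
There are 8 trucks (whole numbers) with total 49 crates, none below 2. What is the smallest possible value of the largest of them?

If every one of the 8 were at most 6, the total would be at most 8 × 6 = 48 < 49.
Achievable: 1 of them at 7 and 7 at 6 total 49.

7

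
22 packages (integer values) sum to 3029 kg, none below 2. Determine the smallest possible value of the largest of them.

The average is 3029/22 > 137, so not all 22 can be 137 or less; the largest is ≥ 138.
Achievable: 15 of them at 138 and 7 at 137 total 3029.

138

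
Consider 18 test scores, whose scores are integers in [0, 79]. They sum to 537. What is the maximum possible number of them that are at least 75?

With k values at 75 or above and the rest at least 0, the sum is at least 0 + 75k.
Since the sum is 537, we need 75k ≤ 537, i.e. k ≤ 7.
k = 7 is achieved by 7 values at 75 and 11 at 0, total 525; add 12 to one value (staying below 75) to reach 537.

7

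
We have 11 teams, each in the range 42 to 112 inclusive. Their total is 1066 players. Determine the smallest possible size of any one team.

42

To make one team as small as possible, make the other 10 as large as possible.
The other 10 can take up 10 × 112 = 1120 ≥ 1066 − 42, so one team can sit at its floor of 42.
Achievable: one at 42 and the other 10 totalling 1024, which fits since 10 × 42 ≤ 1024 ≤ 10 × 112.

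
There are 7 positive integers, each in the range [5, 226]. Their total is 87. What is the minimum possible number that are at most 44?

If only k of them are at most 44, the other 7 − k are at least 45, so the total is at least (7 − k)·45 + k·5.
This is ≤ 87, so (7 − k)·45 + 5k ≤ 87, which gives k ≥ 6.
Exactly 6 works: 6 values at 5 and 1 at 45 total 75; raise one of the low values by 12 (still ≤ 44) to hit 87.

6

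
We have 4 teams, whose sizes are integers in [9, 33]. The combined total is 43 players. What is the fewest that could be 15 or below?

Each value above 15 is at least 16, contributing at least 16 − 9 = 7 above the floor 9.
The sum exceeds the floor total 36 by 7, so at most ⌊7/7⌋ = 1 exceed 15, and at least 3 are ≤ 15.
Exactly 3 works: 3 values at 9 and 1 at 16 total 43.

3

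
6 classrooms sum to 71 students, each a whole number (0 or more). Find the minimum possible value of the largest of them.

12

The average is 71/6 > 11, so not all 6 can be 11 or less; the largest is ≥ 12.
Equality holds with 5 values of 12 and 1 value of 11.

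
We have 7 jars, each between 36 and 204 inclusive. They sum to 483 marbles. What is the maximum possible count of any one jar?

204

Maximizing one value means minimizing the remaining 6.
The other 6 contribute at least 6 × 36 = 216, leaving at most 483 − 216 = 267.
But each jar is capped at 204, so the maximum is 204.
Achievable: one at 204 and the other 6 totalling 279, which fits since 6 × 36 ≤ 279 ≤ 6 × 204.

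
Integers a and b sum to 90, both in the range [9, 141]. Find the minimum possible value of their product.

For a fixed sum, ab is smallest when a and b are as far apart as possible.
At the endpoint a = 9, b = 90 − 9 = 81, so ab = 9 × 81 = 729.

729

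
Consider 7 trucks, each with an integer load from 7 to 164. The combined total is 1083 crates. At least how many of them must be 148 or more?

4

Each value short of 148 is at most 147, costing at least 164 − 147 = 17 against the maximum total of 1148.
We can afford to lose at most 1148 − 1083 = 65, so at most ⌊65/17⌋ = 3 fall short, and at least 4 are ≥ 148.
Exactly 4 works: 4 values at 164 and 3 at 147 total 1097; lower one of the high values by 14 (still ≥ 148) to hit 1083.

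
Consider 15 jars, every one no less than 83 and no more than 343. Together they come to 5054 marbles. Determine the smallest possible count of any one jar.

Minimizing one value means maximizing the remaining 14.
The other 14 contribute at most 14 × 343 = 4802, leaving at least 5054 − 4802 = 252.
Since 252 ≥ 83, this is achievable: one at 252 and 14 at 343.

252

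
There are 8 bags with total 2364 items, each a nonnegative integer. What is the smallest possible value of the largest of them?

296

The average is 2364/8 > 295, so not all 8 can be 295 or less; the largest is ≥ 296.
Equality holds with 4 values of 296 and 4 values of 295.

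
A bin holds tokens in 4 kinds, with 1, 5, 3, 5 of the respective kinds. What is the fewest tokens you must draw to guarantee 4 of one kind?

11

In the worst case you take as many as possible of each kind without reaching 4: 1 + 3 + 3 + 3 = 10.
The next one must give 4 of some kind, so 10 + 1 = 11.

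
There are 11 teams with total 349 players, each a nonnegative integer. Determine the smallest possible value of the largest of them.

If every one of the 11 were at most 31, the total would be at most 11 × 31 = 341 < 349.
Achievable: 8 of them at 32 and 3 at 31 total 349.

32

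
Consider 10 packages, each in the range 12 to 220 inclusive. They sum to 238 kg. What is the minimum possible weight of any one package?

To make one package as small as possible, make the other 9 as large as possible.
The other 9 can take up 9 × 220 = 1980 ≥ 238 − 12, so one package can sit at its floor of 12.
Achievable: one at 12 and the other 9 totalling 226, which fits since 9 × 12 ≤ 226 ≤ 9 × 220.

12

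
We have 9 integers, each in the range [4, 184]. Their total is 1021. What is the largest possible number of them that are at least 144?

7

Suppose k of them are at least 144. Those contribute at least 144 each and the other 9 − k at least 4 each.
So the total is at least 144k + 4(9 − k) = 36 + 140k. This must be ≤ 1021, giving k ≤ 7.
k = 7 is achieved by 7 values at 144 and 2 at 4, total 1016; add 5 to one value (staying below 144) to reach 1021.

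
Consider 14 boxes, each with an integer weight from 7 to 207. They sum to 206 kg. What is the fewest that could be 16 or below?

4

Let j be the number exceeding 16. Then the total is ≥ 17·j + 7·(14 − j) = 98 + 10j.
So 10j ≤ 108 and j ≤ 10; hence at least 14 − 10 = 4 are ≤ 16.
Exactly 4 works: 4 values at 7 and 10 at 17 total 198; raise one of the low values by 8 (still ≤ 16) to hit 206.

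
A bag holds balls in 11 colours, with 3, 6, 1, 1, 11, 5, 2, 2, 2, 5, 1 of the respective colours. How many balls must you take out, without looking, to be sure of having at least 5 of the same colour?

29

In the worst case you take as many as possible of each colour without reaching 5: 3 + 4 + 1 + 1 + 4 + 4 + 2 + 2 + 2 + 4 + 1 = 28.
The next one must give 5 of some colour, so 28 + 1 = 29.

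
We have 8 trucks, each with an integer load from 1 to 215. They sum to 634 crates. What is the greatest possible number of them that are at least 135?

Suppose k of them are at least 135. Those contribute at least 135 each and the other 8 − k at least 1 each.
So the total is at least 135k + 1(8 − k) = 8 + 134k. This must be ≤ 634, giving k ≤ 4.
k = 4 is achieved by 4 values at 135 and 4 at 1, total 544; add 90 to one value (staying below 135) to reach 634.

4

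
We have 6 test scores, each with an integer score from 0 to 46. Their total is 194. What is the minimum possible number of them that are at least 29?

2

If only k of them are at least 29, the other 6 − k are at most 28, so the total is at most k·46 + (6 − k)·28.
This must reach 194, so k·46 + (6 − k)·28 ≥ 194, giving k ≥ 2.
Exactly 2 works: 2 values at 46 and 4 at 28 total 204; lower one of the high values by 10 (still ≥ 29) to hit 194.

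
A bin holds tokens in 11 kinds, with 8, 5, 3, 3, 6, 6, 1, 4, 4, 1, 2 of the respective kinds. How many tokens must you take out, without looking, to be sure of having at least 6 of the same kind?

39

In the worst case you take as many as possible of each kind without reaching 6: 5 + 5 + 3 + 3 + 5 + 5 + 1 + 4 + 4 + 1 + 2 = 38.
The next one must give 6 of some kind, so 38 + 1 = 39.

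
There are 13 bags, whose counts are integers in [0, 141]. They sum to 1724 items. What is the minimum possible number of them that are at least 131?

Each value short of 131 is at most 130, costing at least 141 − 130 = 11 against the maximum total of 1833.
We can afford to lose at most 1833 − 1724 = 109, so at most ⌊109/11⌋ = 9 fall short, and at least 4 are ≥ 131.
Exactly 4 works: 4 values at 141 and 9 at 130 total 1734; lower one of the high values by 10 (still ≥ 131) to hit 1724.

4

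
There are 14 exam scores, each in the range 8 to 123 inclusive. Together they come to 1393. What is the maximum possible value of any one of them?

Maximizing one value means minimizing the remaining 13.
The other 13 contribute at least 13 × 8 = 104, leaving at most 1393 − 104 = 1289.
But each score is capped at 123, so the maximum is 123.
Achievable: one at 123 and the other 13 totalling 1270, which fits since 13 × 8 ≤ 1270 ≤ 13 × 123.

123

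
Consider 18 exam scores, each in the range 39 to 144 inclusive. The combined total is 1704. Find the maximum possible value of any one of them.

Maximizing one value means minimizing the remaining 17.
The other 17 contribute at least 17 × 39 = 663, leaving at most 1704 − 663 = 1041.
But each score is capped at 144, so the maximum is 144.
Achievable: one at 144 and the other 17 totalling 1560, which fits since 17 × 39 ≤ 1560 ≤ 17 × 144.

144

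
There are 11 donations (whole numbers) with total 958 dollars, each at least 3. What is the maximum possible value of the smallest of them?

87

If every one of the 11 were at least 88, the total would be at least 11 × 88 = 968 > 958.
Taking 10 copies of 87 and 1 copy of 88 gives exactly 958, so 87 is attained.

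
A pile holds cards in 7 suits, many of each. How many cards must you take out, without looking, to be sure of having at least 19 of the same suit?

127

You could draw 18 of every suit without reaching 19 of any — 126 in all.
One more forces 19 of some suit, so 126 + 1 = 127.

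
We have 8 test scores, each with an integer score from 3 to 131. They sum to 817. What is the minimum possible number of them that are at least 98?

2

Each value short of 98 is at most 97, costing at least 131 − 97 = 34 against the maximum total of 1048.
We can afford to lose at most 1048 − 817 = 231, so at most ⌊231/34⌋ = 6 fall short, and at least 2 are ≥ 98.
Exactly 2 works: 2 values at 131 and 6 at 97 total 844; lower one of the high values by 27 (still ≥ 98) to hit 817.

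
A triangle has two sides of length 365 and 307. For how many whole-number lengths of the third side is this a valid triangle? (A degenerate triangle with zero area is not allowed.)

The triangle inequality gives |365 − 307| < c < 365 + 307, i.e. 58 < c < 672.
So c can be any integer from 59 to 671: 613 values.

613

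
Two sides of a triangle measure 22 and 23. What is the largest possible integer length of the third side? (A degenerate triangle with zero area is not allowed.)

The third side must be less than 22 + 23 = 45.
The largest integer below 45 is 44.

44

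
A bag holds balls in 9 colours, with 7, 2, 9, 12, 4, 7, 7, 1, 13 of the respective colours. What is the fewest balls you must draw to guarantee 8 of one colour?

50

In the worst case you take as many as possible of each colour without reaching 8: 7 + 2 + 7 + 7 + 4 + 7 + 7 + 1 + 7 = 49.
The next one must give 8 of some colour, so 49 + 1 = 50.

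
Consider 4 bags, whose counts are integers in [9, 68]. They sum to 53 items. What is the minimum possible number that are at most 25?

3

If only k of them are at most 25, the other 4 − k are at least 26, so the total is at least (4 − k)·26 + k·9.
This is ≤ 53, so (4 − k)·26 + 9k ≤ 53, which gives k ≥ 3.
Exactly 3 works: 3 values at 9 and 1 at 26 total 53.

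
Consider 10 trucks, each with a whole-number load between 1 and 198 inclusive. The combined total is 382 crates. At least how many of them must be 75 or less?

6

If only k of them are at most 75, the other 10 − k are at least 76, so the total is at least (10 − k)·76 + k·1.
This is ≤ 382, so (10 − k)·76 + 1k ≤ 382, which gives k ≥ 6.
Exactly 6 works: 6 values at 1 and 4 at 76 total 310; raise one of the low values by 72 (still ≤ 75) to hit 382.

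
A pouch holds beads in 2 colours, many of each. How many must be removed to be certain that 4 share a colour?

7

In the worst case you draw 3 of each of the 2 colours: 2 × 3 = 6.
One more forces 4 of some colour, so 6 + 1 = 7.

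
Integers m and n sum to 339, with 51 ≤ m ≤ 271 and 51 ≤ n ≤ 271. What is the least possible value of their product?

18428

mn = m(339 − m) is concave in m, so over [68, 271] it is minimized at an endpoint.
At the endpoint m = 68, n = 339 − 68 = 271, so mn = 68 × 271 = 18428.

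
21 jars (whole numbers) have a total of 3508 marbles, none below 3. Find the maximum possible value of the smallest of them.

The 21 values sum to 3508, so their minimum is at most ⌊3508/21⌋ = 167.
Achievable: 20 of them at 167 and 1 at 168 total 3508.

167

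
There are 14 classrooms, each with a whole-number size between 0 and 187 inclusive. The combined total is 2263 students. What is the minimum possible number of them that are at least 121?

Suppose at most 14 − j of them reach 121; then j values are ≤ 120 and the rest ≤ 187.
The total is then ≤ 120·j + 187·(14 − j) = 2618 − 67j. For this to be ≥ 2263 we need j ≤ 5, so at least 14 − 5 = 9 must reach 121.
Exactly 9 works: 9 values at 187 and 5 at 120 total 2283; lower one of the high values by 20 (still ≥ 121) to hit 2263.

9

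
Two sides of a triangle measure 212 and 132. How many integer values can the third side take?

263

The triangle inequality gives |212 − 132| < c < 212 + 132, i.e. 80 < c < 344.
So c can be any integer from 81 to 343: 263 values.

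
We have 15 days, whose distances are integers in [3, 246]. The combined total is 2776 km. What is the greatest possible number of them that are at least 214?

12

With k values at 214 or above and the rest at least 3, the sum is at least 45 + 211k.
Since the sum is 2776, we need 211k ≤ 2731, i.e. k ≤ 12.
k = 12 is achieved by 12 values at 214 and 3 at 3, total 2577; add 199 to one value (staying below 214) to reach 2776.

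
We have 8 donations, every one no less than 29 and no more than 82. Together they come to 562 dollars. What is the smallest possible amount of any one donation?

29

Minimizing one value means maximizing the remaining 7.
The other 7 can take up 7 × 82 = 574 ≥ 562 − 29, so one donation can sit at its floor of 29.
Achievable: one at 29 and the other 7 totalling 533, which fits since 7 × 29 ≤ 533 ≤ 7 × 82.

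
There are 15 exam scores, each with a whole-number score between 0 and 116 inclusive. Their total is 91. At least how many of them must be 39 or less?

13

Each value above 39 is at least 40, contributing at least 40 − 0 = 40 above the floor 0.
The sum exceeds the floor total 0 by 91, so at most ⌊91/40⌋ = 2 exceed 39, and at least 13 are ≤ 39.
Exactly 13 works: 13 values at 0 and 2 at 40 total 80; raise one of the low values by 11 (still ≤ 39) to hit 91.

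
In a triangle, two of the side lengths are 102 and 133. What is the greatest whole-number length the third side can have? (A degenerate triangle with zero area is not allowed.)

The third side must be less than 102 + 133 = 235.
The largest integer below 235 is 234.

234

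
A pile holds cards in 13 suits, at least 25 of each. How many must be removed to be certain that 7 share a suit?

You could draw 6 of every suit without reaching 7 of any — 78 in all.
One more forces 7 of some suit, so 78 + 1 = 79.

79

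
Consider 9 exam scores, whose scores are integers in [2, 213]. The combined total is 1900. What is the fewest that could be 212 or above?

Suppose at most 9 − j of them reach 212; then j values are ≤ 211 and the rest ≤ 213.
The total is then ≤ 211·j + 213·(9 − j) = 1917 − 2j. For this to be ≥ 1900 we need j ≤ 8, so at least 9 − 8 = 1 must reach 212.
Exactly 1 works: 1 value at 213 and 8 at 211 total 1901; lower one of the high values by 1 (still ≥ 212) to hit 1900.

1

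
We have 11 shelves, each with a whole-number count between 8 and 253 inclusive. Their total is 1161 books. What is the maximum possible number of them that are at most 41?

7

Suppose k of them are at most 41. Those contribute at most 41 each and the rest at most 253 each.
So the total is at most 41k + 253(11 − k) = 2783 − 212k. This must still be ≥ 1161, so k ≤ 7.
k = 7 is achieved by 7 values at 41 and 4 at 253, total 1299; lower one of the 253's by 138 (still > 41) to reach 1161.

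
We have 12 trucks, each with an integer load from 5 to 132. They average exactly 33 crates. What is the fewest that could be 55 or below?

The total is 12 × 33 = 396.
Each value above 55 is at least 56, contributing at least 56 − 5 = 51 above the floor 5.
The sum exceeds the floor total 60 by 336, so at most ⌊336/51⌋ = 6 exceed 55, and at least 6 are ≤ 55.
Exactly 6 works: 6 values at 5 and 6 at 56 total 366; raise one of the low values by 30 (still ≤ 55) to hit 396.

6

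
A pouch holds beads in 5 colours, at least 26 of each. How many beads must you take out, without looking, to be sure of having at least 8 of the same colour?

You could draw 7 of every colour without reaching 8 of any — 35 in all.
One more forces 8 of some colour, so 35 + 1 = 36.

36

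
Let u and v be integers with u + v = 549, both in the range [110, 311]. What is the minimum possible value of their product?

Since u + v is fixed, pushing one of them to its bound minimizes the product.
At the endpoint u = 238, v = 549 − 238 = 311, so uv = 238 × 311 = 74018.

74018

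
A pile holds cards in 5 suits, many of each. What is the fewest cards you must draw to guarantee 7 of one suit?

In the worst case you draw 6 of each of the 5 suits: 5 × 6 = 30.
One more forces 7 of some suit, so 30 + 1 = 31.

31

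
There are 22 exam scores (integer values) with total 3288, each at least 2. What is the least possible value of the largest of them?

The average is 3288/22 > 149, so not all 22 can be 149 or less; the largest is ≥ 150.
Equality holds with 10 values of 150 and 12 values of 149.

150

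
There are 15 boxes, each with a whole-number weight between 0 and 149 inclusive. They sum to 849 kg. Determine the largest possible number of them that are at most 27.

Suppose k of them are at most 27. Those contribute at most 27 each and the rest at most 149 each.
So the total is at most 27k + 149(15 − k) = 2235 − 122k. This must still be ≥ 849, so k ≤ 11.
k = 11 is achieved by 11 values at 27 and 4 at 149, total 893; lower one of the 149's by 44 (still > 27) to reach 849.

11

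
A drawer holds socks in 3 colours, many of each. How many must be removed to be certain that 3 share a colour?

7

In the worst case you draw 2 of each of the 3 colours: 3 × 2 = 6.
One more forces 3 of some colour, so 6 + 1 = 7.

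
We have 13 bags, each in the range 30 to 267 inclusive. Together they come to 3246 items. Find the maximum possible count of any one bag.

Maximizing one value means minimizing the remaining 12.
The other 12 contribute at least 12 × 30 = 360, leaving at most 3246 − 360 = 2886.
But each bag is capped at 267, so the maximum is 267.
Achievable: one at 267 and the other 12 totalling 2979, which fits since 12 × 30 ≤ 2979 ≤ 12 × 267.

267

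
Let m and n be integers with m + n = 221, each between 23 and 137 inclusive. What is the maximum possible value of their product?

12210

With m + n fixed, mn peaks when the two are closest together.
Taking m = 110 and n = 111 (both in [23, 137]) gives mn = 12210.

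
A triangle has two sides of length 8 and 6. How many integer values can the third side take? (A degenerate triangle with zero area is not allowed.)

The triangle inequality gives |8 − 6| < c < 8 + 6, i.e. 2 < c < 14.
So c can be any integer from 3 to 13: 11 values.

11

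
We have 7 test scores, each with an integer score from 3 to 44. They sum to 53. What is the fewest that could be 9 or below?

If only k of them are at most 9, the other 7 − k are at least 10, so the total is at least (7 − k)·10 + k·3.
This is ≤ 53, so (7 − k)·10 + 3k ≤ 53, which gives k ≥ 3.
Exactly 3 works: 3 values at 3 and 4 at 10 total 49; raise one of the low values by 4 (still ≤ 9) to hit 53.

3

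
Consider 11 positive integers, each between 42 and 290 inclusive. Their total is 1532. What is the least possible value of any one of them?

42

Minimizing one value means maximizing the remaining 10.
The other 10 can take up 10 × 290 = 2900 ≥ 1532 − 42, so one integer can sit at its floor of 42.
Achievable: one at 42 and the other 10 totalling 1490, which fits since 10 × 42 ≤ 1490 ≤ 10 × 290.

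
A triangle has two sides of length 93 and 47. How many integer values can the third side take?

The triangle inequality gives |93 − 47| < c < 93 + 47, i.e. 46 < c < 140.
So c can be any integer from 47 to 139: 93 values.

93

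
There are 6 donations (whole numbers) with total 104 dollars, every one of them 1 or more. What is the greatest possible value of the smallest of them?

The average is 104/6 < 18, so some value is ≤ 17.
Taking 4 copies of 17 and 2 copies of 18 gives exactly 104, so 17 is attained.

17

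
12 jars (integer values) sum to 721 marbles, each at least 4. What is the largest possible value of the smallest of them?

If every one of the 12 were at least 61, the total would be at least 12 × 61 = 732 > 721.
Achievable: 11 of them at 60 and 1 at 61 total 721.

60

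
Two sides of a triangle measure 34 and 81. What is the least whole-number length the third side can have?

The third side must exceed |34 − 81| = 47.
The smallest integer above 47 is 48.

48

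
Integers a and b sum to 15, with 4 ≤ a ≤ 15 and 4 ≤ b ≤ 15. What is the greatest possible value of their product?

ab = a(15 − a) is maximized when a is as near 15/2 as the bounds allow.
Taking a = 7 and b = 8 (both in [4, 15]) gives ab = 56.

56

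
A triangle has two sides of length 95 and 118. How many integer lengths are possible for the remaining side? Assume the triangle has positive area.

The triangle inequality gives |95 − 118| < c < 95 + 118, i.e. 23 < c < 213.
So c can be any integer from 24 to 212: 189 values.

189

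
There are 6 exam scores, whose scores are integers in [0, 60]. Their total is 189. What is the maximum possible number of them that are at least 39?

If k of the values are ≥ 39, the total is ≥ 39k + 0(6 − k).
Setting 39k + 0(6 − k) ≤ 189 gives 39k ≤ 189, so k ≤ 4.
k = 4 is achieved by 4 values at 39 and 2 at 0, total 156; add 33 to one value (staying below 39) to reach 189.

4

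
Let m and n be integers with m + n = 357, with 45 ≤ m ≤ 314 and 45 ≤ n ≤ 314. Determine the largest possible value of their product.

31862

With m + n fixed, mn peaks when the two are closest together.
Taking m = 178 and n = 179 (both in [45, 314]) gives mn = 31862.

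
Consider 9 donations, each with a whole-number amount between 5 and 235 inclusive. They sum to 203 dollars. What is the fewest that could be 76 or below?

Each value above 76 is at least 77, contributing at least 77 − 5 = 72 above the floor 5.
The sum exceeds the floor total 45 by 158, so at most ⌊158/72⌋ = 2 exceed 76, and at least 7 are ≤ 76.
Exactly 7 works: 7 values at 5 and 2 at 77 total 189; raise one of the low values by 14 (still ≤ 76) to hit 203.

7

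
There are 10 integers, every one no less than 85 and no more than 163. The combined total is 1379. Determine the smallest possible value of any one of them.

To make one integer as small as possible, make the other 9 as large as possible.
The other 9 can take up 9 × 163 = 1467 ≥ 1379 − 85, so one integer can sit at its floor of 85.
Achievable: one at 85 and the other 9 totalling 1294, which fits since 9 × 85 ≤ 1294 ≤ 9 × 163.

85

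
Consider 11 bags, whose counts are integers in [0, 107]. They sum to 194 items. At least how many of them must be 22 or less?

Let j be the number exceeding 22. Then the total is ≥ 23·j + 0·(11 − j) = 0 + 23j.
So 23j ≤ 194 and j ≤ 8; hence at least 11 − 8 = 3 are ≤ 22.
Exactly 3 works: 3 values at 0 and 8 at 23 total 184; raise one of the low values by 10 (still ≤ 22) to hit 194.

3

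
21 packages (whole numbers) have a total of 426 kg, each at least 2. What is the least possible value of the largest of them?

If every one of the 21 were at most 20, the total would be at most 21 × 20 = 420 < 426.
Equality holds with 6 values of 21 and 15 values of 20.

21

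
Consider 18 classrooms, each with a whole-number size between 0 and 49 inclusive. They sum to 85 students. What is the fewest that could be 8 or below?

9

Let j be the number exceeding 8. Then the total is ≥ 9·j + 0·(18 − j) = 0 + 9j.
So 9j ≤ 85 and j ≤ 9; hence at least 18 − 9 = 9 are ≤ 8.
Exactly 9 works: 9 values at 0 and 9 at 9 total 81; raise one of the low values by 4 (still ≤ 8) to hit 85.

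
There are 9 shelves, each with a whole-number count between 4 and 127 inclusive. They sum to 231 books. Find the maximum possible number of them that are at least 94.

With k values at 94 or above and the rest at least 4, the sum is at least 36 + 90k.
Since the sum is 231, we need 90k ≤ 195, i.e. k ≤ 2.
k = 2 is achieved by 2 values at 94 and 7 at 4, total 216; add 15 to one value (staying below 94) to reach 231.

2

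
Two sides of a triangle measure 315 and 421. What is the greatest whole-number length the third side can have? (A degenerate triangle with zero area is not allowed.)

The third side must be less than 315 + 421 = 736.
The largest integer below 736 is 735.

735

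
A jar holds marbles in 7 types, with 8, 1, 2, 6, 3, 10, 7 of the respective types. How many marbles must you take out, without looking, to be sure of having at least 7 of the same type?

In the worst case you take as many as possible of each type without reaching 7: 6 + 1 + 2 + 6 + 3 + 6 + 6 = 30.
The next one must give 7 of some type, so 30 + 1 = 31.

31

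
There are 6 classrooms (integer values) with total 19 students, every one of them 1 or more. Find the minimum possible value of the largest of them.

The 6 values sum to 19, so their maximum is at least ⌈19/6⌉ = 4.
Taking 5 copies of 3 and 1 copy of 4 gives exactly 19, so 4 is attained.

4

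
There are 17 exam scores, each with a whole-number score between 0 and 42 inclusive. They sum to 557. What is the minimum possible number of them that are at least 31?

4

Suppose at most 17 − j of them reach 31; then j values are ≤ 30 and the rest ≤ 42.
The total is then ≤ 30·j + 42·(17 − j) = 714 − 12j. For this to be ≥ 557 we need j ≤ 13, so at least 17 − 13 = 4 must reach 31.
Exactly 4 works: 4 values at 42 and 13 at 30 total 558; lower one of the high values by 1 (still ≥ 31) to hit 557.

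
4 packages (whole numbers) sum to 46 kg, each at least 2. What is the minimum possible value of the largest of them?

12

Some value must be at least ⌈46/4⌉ = 12, since 4 × 11 = 44 < 46.
Equality holds with 2 values of 12 and 2 values of 11.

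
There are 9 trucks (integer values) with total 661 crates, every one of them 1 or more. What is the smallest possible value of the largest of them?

74

The 9 values sum to 661, so their maximum is at least ⌈661/9⌉ = 74.
Taking 5 copies of 73 and 4 copies of 74 gives exactly 661, so 74 is attained.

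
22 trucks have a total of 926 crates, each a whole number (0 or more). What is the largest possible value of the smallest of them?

42

The average is 926/22 < 43, so some value is ≤ 42.
Equality holds with 20 values of 42 and 2 values of 43.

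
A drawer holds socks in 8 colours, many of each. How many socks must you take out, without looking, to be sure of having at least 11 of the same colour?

You could draw 10 of every colour without reaching 11 of any — 80 in all.
One more forces 11 of some colour, so 80 + 1 = 81.

81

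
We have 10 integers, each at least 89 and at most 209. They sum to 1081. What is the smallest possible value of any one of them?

89

To make one integer as small as possible, make the other 9 as large as possible.
The other 9 can take up 9 × 209 = 1881 ≥ 1081 − 89, so one integer can sit at its floor of 89.
Achievable: one at 89 and the other 9 totalling 992, which fits since 9 × 89 ≤ 992 ≤ 9 × 209.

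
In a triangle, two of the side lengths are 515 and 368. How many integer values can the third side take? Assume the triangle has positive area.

735

The triangle inequality gives |515 − 368| < c < 515 + 368, i.e. 147 < c < 883.
So c can be any integer from 148 to 882: 735 values.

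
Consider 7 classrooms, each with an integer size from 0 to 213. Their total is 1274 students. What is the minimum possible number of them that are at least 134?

5

Suppose at most 7 − j of them reach 134; then j values are ≤ 133 and the rest ≤ 213.
The total is then ≤ 133·j + 213·(7 − j) = 1491 − 80j. For this to be ≥ 1274 we need j ≤ 2, so at least 7 − 2 = 5 must reach 134.
Exactly 5 works: 5 values at 213 and 2 at 133 total 1331; lower one of the high values by 57 (still ≥ 134) to hit 1274.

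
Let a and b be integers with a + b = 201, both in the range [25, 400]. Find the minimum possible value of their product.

Since a + b is fixed, pushing one of them to its bound minimizes the product.
The extreme feasible split is a = 25, b = 176, giving ab = 4400.

4400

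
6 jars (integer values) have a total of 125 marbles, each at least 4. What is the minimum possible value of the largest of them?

The average is 125/6 > 20, so not all 6 can be 20 or less; the largest is ≥ 21.
Achievable: 5 of them at 21 and 1 at 20 total 125.

21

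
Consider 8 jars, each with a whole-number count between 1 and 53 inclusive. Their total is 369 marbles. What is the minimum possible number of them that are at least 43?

If only k of them are at least 43, the other 8 − k are at most 42, so the total is at most k·53 + (8 − k)·42.
This must reach 369, so k·53 + (8 − k)·42 ≥ 369, giving k ≥ 3.
Exactly 3 works: 3 values at 53 and 5 at 42 total 369.

3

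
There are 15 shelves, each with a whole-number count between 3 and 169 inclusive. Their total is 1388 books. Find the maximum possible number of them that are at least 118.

11

With k values at 118 or above and the rest at least 3, the sum is at least 45 + 115k.
Since the sum is 1388, we need 115k ≤ 1343, i.e. k ≤ 11.
k = 11 is achieved by 11 values at 118 and 4 at 3, total 1310; add 78 to one value (staying below 118) to reach 1388.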